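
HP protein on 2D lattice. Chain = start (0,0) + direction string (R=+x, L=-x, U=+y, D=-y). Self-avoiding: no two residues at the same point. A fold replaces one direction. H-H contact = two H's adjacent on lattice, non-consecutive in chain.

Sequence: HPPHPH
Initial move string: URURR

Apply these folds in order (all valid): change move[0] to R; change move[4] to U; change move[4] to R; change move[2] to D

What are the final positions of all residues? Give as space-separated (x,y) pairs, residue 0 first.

Initial moves: URURR
Fold: move[0]->R => RRURR (positions: [(0, 0), (1, 0), (2, 0), (2, 1), (3, 1), (4, 1)])
Fold: move[4]->U => RRURU (positions: [(0, 0), (1, 0), (2, 0), (2, 1), (3, 1), (3, 2)])
Fold: move[4]->R => RRURR (positions: [(0, 0), (1, 0), (2, 0), (2, 1), (3, 1), (4, 1)])
Fold: move[2]->D => RRDRR (positions: [(0, 0), (1, 0), (2, 0), (2, -1), (3, -1), (4, -1)])

Answer: (0,0) (1,0) (2,0) (2,-1) (3,-1) (4,-1)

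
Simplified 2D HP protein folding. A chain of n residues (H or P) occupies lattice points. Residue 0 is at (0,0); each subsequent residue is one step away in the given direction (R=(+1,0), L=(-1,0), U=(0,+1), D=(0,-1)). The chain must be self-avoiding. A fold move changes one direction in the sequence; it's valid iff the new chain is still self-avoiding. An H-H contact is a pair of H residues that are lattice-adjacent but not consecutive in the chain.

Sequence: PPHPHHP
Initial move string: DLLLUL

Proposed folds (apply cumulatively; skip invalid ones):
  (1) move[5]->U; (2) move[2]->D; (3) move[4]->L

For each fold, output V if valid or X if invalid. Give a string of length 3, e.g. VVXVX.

Initial: DLLLUL -> [(0, 0), (0, -1), (-1, -1), (-2, -1), (-3, -1), (-3, 0), (-4, 0)]
Fold 1: move[5]->U => DLLLUU VALID
Fold 2: move[2]->D => DLDLUU VALID
Fold 3: move[4]->L => DLDLLU VALID

Answer: VVV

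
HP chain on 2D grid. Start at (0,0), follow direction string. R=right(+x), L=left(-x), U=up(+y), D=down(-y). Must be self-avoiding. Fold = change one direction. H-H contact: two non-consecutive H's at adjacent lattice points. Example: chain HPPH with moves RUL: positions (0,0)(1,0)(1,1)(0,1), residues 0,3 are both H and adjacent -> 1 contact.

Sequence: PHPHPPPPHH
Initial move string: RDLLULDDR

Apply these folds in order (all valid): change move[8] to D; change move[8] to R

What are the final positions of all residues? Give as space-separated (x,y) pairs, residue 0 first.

Initial moves: RDLLULDDR
Fold: move[8]->D => RDLLULDDD (positions: [(0, 0), (1, 0), (1, -1), (0, -1), (-1, -1), (-1, 0), (-2, 0), (-2, -1), (-2, -2), (-2, -3)])
Fold: move[8]->R => RDLLULDDR (positions: [(0, 0), (1, 0), (1, -1), (0, -1), (-1, -1), (-1, 0), (-2, 0), (-2, -1), (-2, -2), (-1, -2)])

Answer: (0,0) (1,0) (1,-1) (0,-1) (-1,-1) (-1,0) (-2,0) (-2,-1) (-2,-2) (-1,-2)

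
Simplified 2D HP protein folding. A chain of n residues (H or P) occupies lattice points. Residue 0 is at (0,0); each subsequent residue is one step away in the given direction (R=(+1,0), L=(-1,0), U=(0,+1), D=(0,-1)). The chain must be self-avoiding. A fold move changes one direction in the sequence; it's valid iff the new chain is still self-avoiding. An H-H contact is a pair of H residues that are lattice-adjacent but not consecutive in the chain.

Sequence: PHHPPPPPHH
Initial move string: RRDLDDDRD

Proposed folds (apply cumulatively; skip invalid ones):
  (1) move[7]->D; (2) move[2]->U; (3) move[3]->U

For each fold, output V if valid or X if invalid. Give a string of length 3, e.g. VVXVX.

Answer: VXX

Derivation:
Initial: RRDLDDDRD -> [(0, 0), (1, 0), (2, 0), (2, -1), (1, -1), (1, -2), (1, -3), (1, -4), (2, -4), (2, -5)]
Fold 1: move[7]->D => RRDLDDDDD VALID
Fold 2: move[2]->U => RRULDDDDD INVALID (collision), skipped
Fold 3: move[3]->U => RRDUDDDDD INVALID (collision), skipped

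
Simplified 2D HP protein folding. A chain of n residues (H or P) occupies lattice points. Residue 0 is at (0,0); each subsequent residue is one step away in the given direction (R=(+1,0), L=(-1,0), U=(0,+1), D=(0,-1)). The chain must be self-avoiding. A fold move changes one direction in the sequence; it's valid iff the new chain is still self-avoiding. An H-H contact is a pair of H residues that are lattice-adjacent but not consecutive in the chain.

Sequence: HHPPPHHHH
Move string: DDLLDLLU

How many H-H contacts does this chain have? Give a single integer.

Positions: [(0, 0), (0, -1), (0, -2), (-1, -2), (-2, -2), (-2, -3), (-3, -3), (-4, -3), (-4, -2)]
No H-H contacts found.

Answer: 0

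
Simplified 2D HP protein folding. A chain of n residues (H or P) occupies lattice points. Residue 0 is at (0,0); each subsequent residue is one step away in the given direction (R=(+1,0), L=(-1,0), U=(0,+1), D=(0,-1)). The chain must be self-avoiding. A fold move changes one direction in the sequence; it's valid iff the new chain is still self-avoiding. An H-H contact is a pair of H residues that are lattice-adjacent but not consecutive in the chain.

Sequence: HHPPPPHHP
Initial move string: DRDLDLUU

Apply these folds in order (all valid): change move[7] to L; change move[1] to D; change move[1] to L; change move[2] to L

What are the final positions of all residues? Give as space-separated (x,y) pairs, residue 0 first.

Answer: (0,0) (0,-1) (-1,-1) (-2,-1) (-3,-1) (-3,-2) (-4,-2) (-4,-1) (-5,-1)

Derivation:
Initial moves: DRDLDLUU
Fold: move[7]->L => DRDLDLUL (positions: [(0, 0), (0, -1), (1, -1), (1, -2), (0, -2), (0, -3), (-1, -3), (-1, -2), (-2, -2)])
Fold: move[1]->D => DDDLDLUL (positions: [(0, 0), (0, -1), (0, -2), (0, -3), (-1, -3), (-1, -4), (-2, -4), (-2, -3), (-3, -3)])
Fold: move[1]->L => DLDLDLUL (positions: [(0, 0), (0, -1), (-1, -1), (-1, -2), (-2, -2), (-2, -3), (-3, -3), (-3, -2), (-4, -2)])
Fold: move[2]->L => DLLLDLUL (positions: [(0, 0), (0, -1), (-1, -1), (-2, -1), (-3, -1), (-3, -2), (-4, -2), (-4, -1), (-5, -1)])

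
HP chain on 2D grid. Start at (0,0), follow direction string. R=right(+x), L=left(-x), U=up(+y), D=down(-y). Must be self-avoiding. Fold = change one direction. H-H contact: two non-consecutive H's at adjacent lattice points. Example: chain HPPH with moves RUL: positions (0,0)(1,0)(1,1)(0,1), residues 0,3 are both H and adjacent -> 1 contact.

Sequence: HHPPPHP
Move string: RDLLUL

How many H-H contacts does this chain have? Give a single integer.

Answer: 1

Derivation:
Positions: [(0, 0), (1, 0), (1, -1), (0, -1), (-1, -1), (-1, 0), (-2, 0)]
H-H contact: residue 0 @(0,0) - residue 5 @(-1, 0)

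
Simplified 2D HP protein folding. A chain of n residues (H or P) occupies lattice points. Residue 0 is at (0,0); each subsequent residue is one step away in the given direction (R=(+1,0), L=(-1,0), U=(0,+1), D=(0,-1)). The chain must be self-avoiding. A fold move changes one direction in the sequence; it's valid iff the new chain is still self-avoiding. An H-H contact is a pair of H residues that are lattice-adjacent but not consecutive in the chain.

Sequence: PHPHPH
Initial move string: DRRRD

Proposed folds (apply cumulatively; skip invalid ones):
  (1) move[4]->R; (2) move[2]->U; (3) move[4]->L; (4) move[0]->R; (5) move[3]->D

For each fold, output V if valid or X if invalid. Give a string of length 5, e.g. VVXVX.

Initial: DRRRD -> [(0, 0), (0, -1), (1, -1), (2, -1), (3, -1), (3, -2)]
Fold 1: move[4]->R => DRRRR VALID
Fold 2: move[2]->U => DRURR VALID
Fold 3: move[4]->L => DRURL INVALID (collision), skipped
Fold 4: move[0]->R => RRURR VALID
Fold 5: move[3]->D => RRUDR INVALID (collision), skipped

Answer: VVXVX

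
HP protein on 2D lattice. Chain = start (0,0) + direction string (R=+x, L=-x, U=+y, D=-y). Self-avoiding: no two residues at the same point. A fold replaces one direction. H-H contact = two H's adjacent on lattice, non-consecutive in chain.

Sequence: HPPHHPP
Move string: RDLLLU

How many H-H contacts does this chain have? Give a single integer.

Answer: 1

Derivation:
Positions: [(0, 0), (1, 0), (1, -1), (0, -1), (-1, -1), (-2, -1), (-2, 0)]
H-H contact: residue 0 @(0,0) - residue 3 @(0, -1)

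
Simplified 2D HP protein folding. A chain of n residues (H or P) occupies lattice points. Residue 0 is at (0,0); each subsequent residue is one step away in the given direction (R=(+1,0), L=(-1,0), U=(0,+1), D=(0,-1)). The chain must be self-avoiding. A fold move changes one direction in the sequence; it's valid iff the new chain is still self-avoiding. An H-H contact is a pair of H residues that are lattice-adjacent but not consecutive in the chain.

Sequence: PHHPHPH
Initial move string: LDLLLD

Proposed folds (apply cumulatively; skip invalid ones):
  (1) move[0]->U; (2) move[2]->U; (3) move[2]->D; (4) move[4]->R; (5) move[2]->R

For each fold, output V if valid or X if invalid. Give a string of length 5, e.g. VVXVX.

Initial: LDLLLD -> [(0, 0), (-1, 0), (-1, -1), (-2, -1), (-3, -1), (-4, -1), (-4, -2)]
Fold 1: move[0]->U => UDLLLD INVALID (collision), skipped
Fold 2: move[2]->U => LDULLD INVALID (collision), skipped
Fold 3: move[2]->D => LDDLLD VALID
Fold 4: move[4]->R => LDDLRD INVALID (collision), skipped
Fold 5: move[2]->R => LDRLLD INVALID (collision), skipped

Answer: XXVXX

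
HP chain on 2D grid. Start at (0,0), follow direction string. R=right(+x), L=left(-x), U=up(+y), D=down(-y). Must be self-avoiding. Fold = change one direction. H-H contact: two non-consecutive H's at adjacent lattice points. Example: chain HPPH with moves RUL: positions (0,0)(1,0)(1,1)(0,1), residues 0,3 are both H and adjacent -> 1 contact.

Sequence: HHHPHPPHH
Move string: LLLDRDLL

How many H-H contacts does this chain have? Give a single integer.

Answer: 1

Derivation:
Positions: [(0, 0), (-1, 0), (-2, 0), (-3, 0), (-3, -1), (-2, -1), (-2, -2), (-3, -2), (-4, -2)]
H-H contact: residue 4 @(-3,-1) - residue 7 @(-3, -2)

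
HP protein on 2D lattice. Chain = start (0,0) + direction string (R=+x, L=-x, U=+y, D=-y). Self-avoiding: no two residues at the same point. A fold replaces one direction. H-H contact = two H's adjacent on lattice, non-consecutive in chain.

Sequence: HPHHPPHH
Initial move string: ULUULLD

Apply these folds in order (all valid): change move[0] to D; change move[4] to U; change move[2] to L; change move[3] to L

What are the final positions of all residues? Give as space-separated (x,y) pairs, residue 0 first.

Answer: (0,0) (0,-1) (-1,-1) (-2,-1) (-3,-1) (-3,0) (-4,0) (-4,-1)

Derivation:
Initial moves: ULUULLD
Fold: move[0]->D => DLUULLD (positions: [(0, 0), (0, -1), (-1, -1), (-1, 0), (-1, 1), (-2, 1), (-3, 1), (-3, 0)])
Fold: move[4]->U => DLUUULD (positions: [(0, 0), (0, -1), (-1, -1), (-1, 0), (-1, 1), (-1, 2), (-2, 2), (-2, 1)])
Fold: move[2]->L => DLLUULD (positions: [(0, 0), (0, -1), (-1, -1), (-2, -1), (-2, 0), (-2, 1), (-3, 1), (-3, 0)])
Fold: move[3]->L => DLLLULD (positions: [(0, 0), (0, -1), (-1, -1), (-2, -1), (-3, -1), (-3, 0), (-4, 0), (-4, -1)])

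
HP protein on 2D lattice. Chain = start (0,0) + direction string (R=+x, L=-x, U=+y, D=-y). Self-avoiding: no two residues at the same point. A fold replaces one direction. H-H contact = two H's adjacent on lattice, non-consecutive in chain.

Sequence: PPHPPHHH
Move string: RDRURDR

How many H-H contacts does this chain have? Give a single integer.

Answer: 0

Derivation:
Positions: [(0, 0), (1, 0), (1, -1), (2, -1), (2, 0), (3, 0), (3, -1), (4, -1)]
No H-H contacts found.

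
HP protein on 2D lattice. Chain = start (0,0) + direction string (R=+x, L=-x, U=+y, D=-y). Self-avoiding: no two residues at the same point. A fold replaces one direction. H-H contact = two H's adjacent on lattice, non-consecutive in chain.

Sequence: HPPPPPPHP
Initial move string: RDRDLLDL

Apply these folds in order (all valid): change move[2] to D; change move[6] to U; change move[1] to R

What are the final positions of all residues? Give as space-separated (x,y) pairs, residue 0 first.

Answer: (0,0) (1,0) (2,0) (2,-1) (2,-2) (1,-2) (0,-2) (0,-1) (-1,-1)

Derivation:
Initial moves: RDRDLLDL
Fold: move[2]->D => RDDDLLDL (positions: [(0, 0), (1, 0), (1, -1), (1, -2), (1, -3), (0, -3), (-1, -3), (-1, -4), (-2, -4)])
Fold: move[6]->U => RDDDLLUL (positions: [(0, 0), (1, 0), (1, -1), (1, -2), (1, -3), (0, -3), (-1, -3), (-1, -2), (-2, -2)])
Fold: move[1]->R => RRDDLLUL (positions: [(0, 0), (1, 0), (2, 0), (2, -1), (2, -2), (1, -2), (0, -2), (0, -1), (-1, -1)])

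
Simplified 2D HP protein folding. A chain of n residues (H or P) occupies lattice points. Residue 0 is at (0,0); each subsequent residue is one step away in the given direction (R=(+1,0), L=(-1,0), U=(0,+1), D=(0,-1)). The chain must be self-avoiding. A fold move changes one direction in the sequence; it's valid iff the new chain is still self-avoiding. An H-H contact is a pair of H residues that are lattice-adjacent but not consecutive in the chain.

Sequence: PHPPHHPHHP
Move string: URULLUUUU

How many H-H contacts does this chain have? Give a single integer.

Positions: [(0, 0), (0, 1), (1, 1), (1, 2), (0, 2), (-1, 2), (-1, 3), (-1, 4), (-1, 5), (-1, 6)]
H-H contact: residue 1 @(0,1) - residue 4 @(0, 2)

Answer: 1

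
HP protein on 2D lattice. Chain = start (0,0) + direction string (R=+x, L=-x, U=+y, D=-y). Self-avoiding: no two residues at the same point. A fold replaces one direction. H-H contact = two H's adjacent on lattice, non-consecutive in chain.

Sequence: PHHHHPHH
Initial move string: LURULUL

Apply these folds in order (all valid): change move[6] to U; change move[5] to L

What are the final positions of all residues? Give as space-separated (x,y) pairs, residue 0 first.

Answer: (0,0) (-1,0) (-1,1) (0,1) (0,2) (-1,2) (-2,2) (-2,3)

Derivation:
Initial moves: LURULUL
Fold: move[6]->U => LURULUU (positions: [(0, 0), (-1, 0), (-1, 1), (0, 1), (0, 2), (-1, 2), (-1, 3), (-1, 4)])
Fold: move[5]->L => LURULLU (positions: [(0, 0), (-1, 0), (-1, 1), (0, 1), (0, 2), (-1, 2), (-2, 2), (-2, 3)])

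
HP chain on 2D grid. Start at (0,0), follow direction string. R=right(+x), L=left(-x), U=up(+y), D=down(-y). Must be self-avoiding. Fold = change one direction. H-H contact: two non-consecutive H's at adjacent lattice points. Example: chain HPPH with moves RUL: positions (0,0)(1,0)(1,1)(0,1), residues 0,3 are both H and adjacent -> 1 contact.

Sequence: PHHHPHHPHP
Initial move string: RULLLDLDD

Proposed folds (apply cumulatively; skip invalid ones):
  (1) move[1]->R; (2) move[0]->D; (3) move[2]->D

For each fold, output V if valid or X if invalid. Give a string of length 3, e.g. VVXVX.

Answer: XXX

Derivation:
Initial: RULLLDLDD -> [(0, 0), (1, 0), (1, 1), (0, 1), (-1, 1), (-2, 1), (-2, 0), (-3, 0), (-3, -1), (-3, -2)]
Fold 1: move[1]->R => RRLLLDLDD INVALID (collision), skipped
Fold 2: move[0]->D => DULLLDLDD INVALID (collision), skipped
Fold 3: move[2]->D => RUDLLDLDD INVALID (collision), skipped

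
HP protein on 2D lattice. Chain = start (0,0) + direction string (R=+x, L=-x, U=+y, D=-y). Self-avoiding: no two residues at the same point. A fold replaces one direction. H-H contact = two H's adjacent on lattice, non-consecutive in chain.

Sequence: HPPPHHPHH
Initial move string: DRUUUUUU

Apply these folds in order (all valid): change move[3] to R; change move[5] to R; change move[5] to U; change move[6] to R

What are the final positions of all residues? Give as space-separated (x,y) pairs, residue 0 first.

Answer: (0,0) (0,-1) (1,-1) (1,0) (2,0) (2,1) (2,2) (3,2) (3,3)

Derivation:
Initial moves: DRUUUUUU
Fold: move[3]->R => DRURUUUU (positions: [(0, 0), (0, -1), (1, -1), (1, 0), (2, 0), (2, 1), (2, 2), (2, 3), (2, 4)])
Fold: move[5]->R => DRURURUU (positions: [(0, 0), (0, -1), (1, -1), (1, 0), (2, 0), (2, 1), (3, 1), (3, 2), (3, 3)])
Fold: move[5]->U => DRURUUUU (positions: [(0, 0), (0, -1), (1, -1), (1, 0), (2, 0), (2, 1), (2, 2), (2, 3), (2, 4)])
Fold: move[6]->R => DRURUURU (positions: [(0, 0), (0, -1), (1, -1), (1, 0), (2, 0), (2, 1), (2, 2), (3, 2), (3, 3)])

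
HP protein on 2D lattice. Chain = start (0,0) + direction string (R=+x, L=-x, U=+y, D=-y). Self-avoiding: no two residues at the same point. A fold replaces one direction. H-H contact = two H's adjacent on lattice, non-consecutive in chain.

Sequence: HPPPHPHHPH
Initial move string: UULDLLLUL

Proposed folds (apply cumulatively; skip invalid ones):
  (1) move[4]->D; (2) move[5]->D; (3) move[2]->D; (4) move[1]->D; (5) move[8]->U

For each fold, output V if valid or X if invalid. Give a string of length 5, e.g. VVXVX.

Initial: UULDLLLUL -> [(0, 0), (0, 1), (0, 2), (-1, 2), (-1, 1), (-2, 1), (-3, 1), (-4, 1), (-4, 2), (-5, 2)]
Fold 1: move[4]->D => UULDDLLUL VALID
Fold 2: move[5]->D => UULDDDLUL VALID
Fold 3: move[2]->D => UUDDDDLUL INVALID (collision), skipped
Fold 4: move[1]->D => UDLDDDLUL INVALID (collision), skipped
Fold 5: move[8]->U => UULDDDLUU VALID

Answer: VVXXV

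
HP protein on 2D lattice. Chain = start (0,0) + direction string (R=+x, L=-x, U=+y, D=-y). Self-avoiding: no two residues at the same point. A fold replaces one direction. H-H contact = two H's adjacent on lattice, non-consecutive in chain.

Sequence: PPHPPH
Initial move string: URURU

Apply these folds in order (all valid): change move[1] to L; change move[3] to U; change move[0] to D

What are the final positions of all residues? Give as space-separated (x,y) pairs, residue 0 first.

Initial moves: URURU
Fold: move[1]->L => ULURU (positions: [(0, 0), (0, 1), (-1, 1), (-1, 2), (0, 2), (0, 3)])
Fold: move[3]->U => ULUUU (positions: [(0, 0), (0, 1), (-1, 1), (-1, 2), (-1, 3), (-1, 4)])
Fold: move[0]->D => DLUUU (positions: [(0, 0), (0, -1), (-1, -1), (-1, 0), (-1, 1), (-1, 2)])

Answer: (0,0) (0,-1) (-1,-1) (-1,0) (-1,1) (-1,2)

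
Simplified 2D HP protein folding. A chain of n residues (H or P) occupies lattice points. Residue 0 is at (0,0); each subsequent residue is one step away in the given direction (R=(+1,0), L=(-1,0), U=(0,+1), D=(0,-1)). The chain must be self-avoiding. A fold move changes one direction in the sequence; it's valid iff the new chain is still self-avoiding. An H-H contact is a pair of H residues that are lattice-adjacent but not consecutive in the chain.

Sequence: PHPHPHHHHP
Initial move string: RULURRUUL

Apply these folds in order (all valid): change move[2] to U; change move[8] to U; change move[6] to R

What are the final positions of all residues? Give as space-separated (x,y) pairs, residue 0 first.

Answer: (0,0) (1,0) (1,1) (1,2) (1,3) (2,3) (3,3) (4,3) (4,4) (4,5)

Derivation:
Initial moves: RULURRUUL
Fold: move[2]->U => RUUURRUUL (positions: [(0, 0), (1, 0), (1, 1), (1, 2), (1, 3), (2, 3), (3, 3), (3, 4), (3, 5), (2, 5)])
Fold: move[8]->U => RUUURRUUU (positions: [(0, 0), (1, 0), (1, 1), (1, 2), (1, 3), (2, 3), (3, 3), (3, 4), (3, 5), (3, 6)])
Fold: move[6]->R => RUUURRRUU (positions: [(0, 0), (1, 0), (1, 1), (1, 2), (1, 3), (2, 3), (3, 3), (4, 3), (4, 4), (4, 5)])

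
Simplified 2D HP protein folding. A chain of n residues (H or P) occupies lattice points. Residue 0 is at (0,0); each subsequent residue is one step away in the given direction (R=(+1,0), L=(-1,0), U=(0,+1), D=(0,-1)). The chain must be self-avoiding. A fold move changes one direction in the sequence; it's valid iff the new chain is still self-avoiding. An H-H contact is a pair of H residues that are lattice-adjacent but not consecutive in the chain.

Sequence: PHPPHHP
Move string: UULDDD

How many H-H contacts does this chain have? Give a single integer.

Positions: [(0, 0), (0, 1), (0, 2), (-1, 2), (-1, 1), (-1, 0), (-1, -1)]
H-H contact: residue 1 @(0,1) - residue 4 @(-1, 1)

Answer: 1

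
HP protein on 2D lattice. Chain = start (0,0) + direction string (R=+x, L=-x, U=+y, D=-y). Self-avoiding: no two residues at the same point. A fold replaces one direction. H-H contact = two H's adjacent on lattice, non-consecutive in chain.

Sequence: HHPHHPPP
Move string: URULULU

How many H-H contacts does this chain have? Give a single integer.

Answer: 1

Derivation:
Positions: [(0, 0), (0, 1), (1, 1), (1, 2), (0, 2), (0, 3), (-1, 3), (-1, 4)]
H-H contact: residue 1 @(0,1) - residue 4 @(0, 2)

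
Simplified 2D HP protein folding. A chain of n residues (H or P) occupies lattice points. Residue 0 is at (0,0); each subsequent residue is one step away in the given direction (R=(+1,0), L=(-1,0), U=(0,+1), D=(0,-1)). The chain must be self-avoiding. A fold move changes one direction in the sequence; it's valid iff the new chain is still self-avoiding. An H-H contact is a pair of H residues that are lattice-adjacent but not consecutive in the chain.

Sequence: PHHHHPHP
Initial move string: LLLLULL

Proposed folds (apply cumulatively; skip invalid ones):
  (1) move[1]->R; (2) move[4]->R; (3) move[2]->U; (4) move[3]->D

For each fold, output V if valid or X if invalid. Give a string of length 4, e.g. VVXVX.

Answer: XXVX

Derivation:
Initial: LLLLULL -> [(0, 0), (-1, 0), (-2, 0), (-3, 0), (-4, 0), (-4, 1), (-5, 1), (-6, 1)]
Fold 1: move[1]->R => LRLLULL INVALID (collision), skipped
Fold 2: move[4]->R => LLLLRLL INVALID (collision), skipped
Fold 3: move[2]->U => LLULULL VALID
Fold 4: move[3]->D => LLUDULL INVALID (collision), skipped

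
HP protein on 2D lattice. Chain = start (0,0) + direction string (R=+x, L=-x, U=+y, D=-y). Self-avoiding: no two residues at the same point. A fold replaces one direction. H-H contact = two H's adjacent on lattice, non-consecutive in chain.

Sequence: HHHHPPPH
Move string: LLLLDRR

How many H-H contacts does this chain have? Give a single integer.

Answer: 1

Derivation:
Positions: [(0, 0), (-1, 0), (-2, 0), (-3, 0), (-4, 0), (-4, -1), (-3, -1), (-2, -1)]
H-H contact: residue 2 @(-2,0) - residue 7 @(-2, -1)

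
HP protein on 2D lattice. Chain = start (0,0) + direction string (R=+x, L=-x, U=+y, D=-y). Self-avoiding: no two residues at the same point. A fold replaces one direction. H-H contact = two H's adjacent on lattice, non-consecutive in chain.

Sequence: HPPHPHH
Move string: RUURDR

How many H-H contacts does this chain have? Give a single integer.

Answer: 0

Derivation:
Positions: [(0, 0), (1, 0), (1, 1), (1, 2), (2, 2), (2, 1), (3, 1)]
No H-H contacts found.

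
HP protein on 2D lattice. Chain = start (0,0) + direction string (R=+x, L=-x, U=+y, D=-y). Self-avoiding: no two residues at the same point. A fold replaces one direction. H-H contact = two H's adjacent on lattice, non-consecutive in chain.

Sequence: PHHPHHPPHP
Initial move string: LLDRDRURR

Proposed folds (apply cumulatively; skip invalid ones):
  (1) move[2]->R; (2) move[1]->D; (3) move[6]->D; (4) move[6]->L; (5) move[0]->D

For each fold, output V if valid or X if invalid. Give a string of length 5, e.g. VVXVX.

Initial: LLDRDRURR -> [(0, 0), (-1, 0), (-2, 0), (-2, -1), (-1, -1), (-1, -2), (0, -2), (0, -1), (1, -1), (2, -1)]
Fold 1: move[2]->R => LLRRDRURR INVALID (collision), skipped
Fold 2: move[1]->D => LDDRDRURR VALID
Fold 3: move[6]->D => LDDRDRDRR VALID
Fold 4: move[6]->L => LDDRDRLRR INVALID (collision), skipped
Fold 5: move[0]->D => DDDRDRDRR VALID

Answer: XVVXV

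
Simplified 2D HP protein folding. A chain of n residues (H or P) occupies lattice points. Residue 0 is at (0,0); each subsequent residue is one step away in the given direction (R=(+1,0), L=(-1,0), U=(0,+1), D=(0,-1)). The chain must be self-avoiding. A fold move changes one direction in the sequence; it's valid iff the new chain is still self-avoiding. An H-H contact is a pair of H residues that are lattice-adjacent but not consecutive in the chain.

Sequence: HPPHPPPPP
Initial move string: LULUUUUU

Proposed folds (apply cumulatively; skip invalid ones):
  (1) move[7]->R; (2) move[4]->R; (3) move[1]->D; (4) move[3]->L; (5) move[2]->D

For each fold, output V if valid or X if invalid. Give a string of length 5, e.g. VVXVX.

Initial: LULUUUUU -> [(0, 0), (-1, 0), (-1, 1), (-2, 1), (-2, 2), (-2, 3), (-2, 4), (-2, 5), (-2, 6)]
Fold 1: move[7]->R => LULUUUUR VALID
Fold 2: move[4]->R => LULURUUR VALID
Fold 3: move[1]->D => LDLURUUR INVALID (collision), skipped
Fold 4: move[3]->L => LULLRUUR INVALID (collision), skipped
Fold 5: move[2]->D => LUDURUUR INVALID (collision), skipped

Answer: VVXXX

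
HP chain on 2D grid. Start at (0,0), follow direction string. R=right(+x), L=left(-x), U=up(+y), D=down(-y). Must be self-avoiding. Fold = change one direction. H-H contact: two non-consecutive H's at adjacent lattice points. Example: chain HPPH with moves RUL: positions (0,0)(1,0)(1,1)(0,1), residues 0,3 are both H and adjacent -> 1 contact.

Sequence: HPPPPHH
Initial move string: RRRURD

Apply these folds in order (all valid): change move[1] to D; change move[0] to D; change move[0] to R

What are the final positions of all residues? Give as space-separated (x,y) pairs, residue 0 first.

Answer: (0,0) (1,0) (1,-1) (2,-1) (2,0) (3,0) (3,-1)

Derivation:
Initial moves: RRRURD
Fold: move[1]->D => RDRURD (positions: [(0, 0), (1, 0), (1, -1), (2, -1), (2, 0), (3, 0), (3, -1)])
Fold: move[0]->D => DDRURD (positions: [(0, 0), (0, -1), (0, -2), (1, -2), (1, -1), (2, -1), (2, -2)])
Fold: move[0]->R => RDRURD (positions: [(0, 0), (1, 0), (1, -1), (2, -1), (2, 0), (3, 0), (3, -1)])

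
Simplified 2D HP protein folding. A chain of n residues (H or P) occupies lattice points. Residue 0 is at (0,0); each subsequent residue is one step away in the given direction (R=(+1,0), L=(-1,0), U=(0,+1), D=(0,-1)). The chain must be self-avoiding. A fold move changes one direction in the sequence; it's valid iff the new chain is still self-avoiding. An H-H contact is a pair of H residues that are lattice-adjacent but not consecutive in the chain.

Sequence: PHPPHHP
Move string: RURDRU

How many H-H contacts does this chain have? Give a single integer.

Answer: 1

Derivation:
Positions: [(0, 0), (1, 0), (1, 1), (2, 1), (2, 0), (3, 0), (3, 1)]
H-H contact: residue 1 @(1,0) - residue 4 @(2, 0)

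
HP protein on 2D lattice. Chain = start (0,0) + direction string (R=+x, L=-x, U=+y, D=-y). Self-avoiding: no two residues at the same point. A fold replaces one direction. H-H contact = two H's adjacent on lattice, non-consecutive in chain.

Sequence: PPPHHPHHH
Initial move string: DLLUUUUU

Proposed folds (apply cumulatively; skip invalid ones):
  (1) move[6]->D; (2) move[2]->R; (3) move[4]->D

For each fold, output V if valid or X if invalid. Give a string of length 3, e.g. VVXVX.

Initial: DLLUUUUU -> [(0, 0), (0, -1), (-1, -1), (-2, -1), (-2, 0), (-2, 1), (-2, 2), (-2, 3), (-2, 4)]
Fold 1: move[6]->D => DLLUUUDU INVALID (collision), skipped
Fold 2: move[2]->R => DLRUUUUU INVALID (collision), skipped
Fold 3: move[4]->D => DLLUDUUU INVALID (collision), skipped

Answer: XXX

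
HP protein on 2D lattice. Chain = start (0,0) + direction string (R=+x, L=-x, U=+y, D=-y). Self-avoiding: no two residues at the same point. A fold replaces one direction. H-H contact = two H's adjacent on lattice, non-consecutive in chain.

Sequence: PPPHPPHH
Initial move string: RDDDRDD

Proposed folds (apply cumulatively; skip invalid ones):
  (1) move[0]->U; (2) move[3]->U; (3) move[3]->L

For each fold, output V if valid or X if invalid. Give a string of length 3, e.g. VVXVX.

Answer: XXX

Derivation:
Initial: RDDDRDD -> [(0, 0), (1, 0), (1, -1), (1, -2), (1, -3), (2, -3), (2, -4), (2, -5)]
Fold 1: move[0]->U => UDDDRDD INVALID (collision), skipped
Fold 2: move[3]->U => RDDURDD INVALID (collision), skipped
Fold 3: move[3]->L => RDDLRDD INVALID (collision), skipped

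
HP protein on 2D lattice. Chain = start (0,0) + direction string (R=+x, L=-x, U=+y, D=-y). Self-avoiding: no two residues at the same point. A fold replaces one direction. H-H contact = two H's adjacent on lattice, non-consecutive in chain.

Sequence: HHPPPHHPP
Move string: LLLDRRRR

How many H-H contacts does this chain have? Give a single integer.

Positions: [(0, 0), (-1, 0), (-2, 0), (-3, 0), (-3, -1), (-2, -1), (-1, -1), (0, -1), (1, -1)]
H-H contact: residue 1 @(-1,0) - residue 6 @(-1, -1)

Answer: 1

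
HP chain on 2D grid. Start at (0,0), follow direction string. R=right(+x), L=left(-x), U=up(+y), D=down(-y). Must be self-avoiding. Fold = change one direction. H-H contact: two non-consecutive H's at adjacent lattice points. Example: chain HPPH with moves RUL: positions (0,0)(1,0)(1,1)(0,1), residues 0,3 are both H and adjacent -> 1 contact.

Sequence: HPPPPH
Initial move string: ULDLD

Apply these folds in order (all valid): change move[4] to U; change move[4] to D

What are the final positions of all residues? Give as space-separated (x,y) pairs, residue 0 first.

Initial moves: ULDLD
Fold: move[4]->U => ULDLU (positions: [(0, 0), (0, 1), (-1, 1), (-1, 0), (-2, 0), (-2, 1)])
Fold: move[4]->D => ULDLD (positions: [(0, 0), (0, 1), (-1, 1), (-1, 0), (-2, 0), (-2, -1)])

Answer: (0,0) (0,1) (-1,1) (-1,0) (-2,0) (-2,-1)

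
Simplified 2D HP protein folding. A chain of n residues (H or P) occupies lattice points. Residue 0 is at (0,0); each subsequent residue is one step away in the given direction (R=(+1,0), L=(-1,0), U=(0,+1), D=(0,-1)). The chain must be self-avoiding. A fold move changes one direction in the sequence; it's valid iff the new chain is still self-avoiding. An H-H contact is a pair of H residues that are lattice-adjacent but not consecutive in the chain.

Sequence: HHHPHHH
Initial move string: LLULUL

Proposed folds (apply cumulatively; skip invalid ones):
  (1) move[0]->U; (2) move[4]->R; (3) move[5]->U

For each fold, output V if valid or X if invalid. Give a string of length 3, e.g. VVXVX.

Initial: LLULUL -> [(0, 0), (-1, 0), (-2, 0), (-2, 1), (-3, 1), (-3, 2), (-4, 2)]
Fold 1: move[0]->U => ULULUL VALID
Fold 2: move[4]->R => ULULRL INVALID (collision), skipped
Fold 3: move[5]->U => ULULUU VALID

Answer: VXV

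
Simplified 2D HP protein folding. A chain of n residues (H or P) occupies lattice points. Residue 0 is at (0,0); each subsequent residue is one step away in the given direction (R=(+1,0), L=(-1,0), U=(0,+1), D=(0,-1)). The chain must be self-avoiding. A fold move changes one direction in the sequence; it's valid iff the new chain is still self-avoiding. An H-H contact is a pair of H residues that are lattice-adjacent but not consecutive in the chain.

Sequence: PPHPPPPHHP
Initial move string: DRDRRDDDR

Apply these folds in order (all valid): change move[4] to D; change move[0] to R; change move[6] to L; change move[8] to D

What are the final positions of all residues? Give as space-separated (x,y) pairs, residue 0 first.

Initial moves: DRDRRDDDR
Fold: move[4]->D => DRDRDDDDR (positions: [(0, 0), (0, -1), (1, -1), (1, -2), (2, -2), (2, -3), (2, -4), (2, -5), (2, -6), (3, -6)])
Fold: move[0]->R => RRDRDDDDR (positions: [(0, 0), (1, 0), (2, 0), (2, -1), (3, -1), (3, -2), (3, -3), (3, -4), (3, -5), (4, -5)])
Fold: move[6]->L => RRDRDDLDR (positions: [(0, 0), (1, 0), (2, 0), (2, -1), (3, -1), (3, -2), (3, -3), (2, -3), (2, -4), (3, -4)])
Fold: move[8]->D => RRDRDDLDD (positions: [(0, 0), (1, 0), (2, 0), (2, -1), (3, -1), (3, -2), (3, -3), (2, -3), (2, -4), (2, -5)])

Answer: (0,0) (1,0) (2,0) (2,-1) (3,-1) (3,-2) (3,-3) (2,-3) (2,-4) (2,-5)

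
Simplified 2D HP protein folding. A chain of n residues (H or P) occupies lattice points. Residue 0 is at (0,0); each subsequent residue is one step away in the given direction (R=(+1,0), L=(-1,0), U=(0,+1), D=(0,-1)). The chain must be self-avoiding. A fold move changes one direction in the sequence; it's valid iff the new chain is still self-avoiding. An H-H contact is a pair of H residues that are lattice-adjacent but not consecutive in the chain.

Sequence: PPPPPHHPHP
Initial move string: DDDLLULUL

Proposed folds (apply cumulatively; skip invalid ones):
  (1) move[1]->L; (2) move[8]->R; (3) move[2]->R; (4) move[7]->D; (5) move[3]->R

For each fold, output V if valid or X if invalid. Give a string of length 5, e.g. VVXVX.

Answer: VVXXX

Derivation:
Initial: DDDLLULUL -> [(0, 0), (0, -1), (0, -2), (0, -3), (-1, -3), (-2, -3), (-2, -2), (-3, -2), (-3, -1), (-4, -1)]
Fold 1: move[1]->L => DLDLLULUL VALID
Fold 2: move[8]->R => DLDLLULUR VALID
Fold 3: move[2]->R => DLRLLULUR INVALID (collision), skipped
Fold 4: move[7]->D => DLDLLULDR INVALID (collision), skipped
Fold 5: move[3]->R => DLDRLULUR INVALID (collision), skipped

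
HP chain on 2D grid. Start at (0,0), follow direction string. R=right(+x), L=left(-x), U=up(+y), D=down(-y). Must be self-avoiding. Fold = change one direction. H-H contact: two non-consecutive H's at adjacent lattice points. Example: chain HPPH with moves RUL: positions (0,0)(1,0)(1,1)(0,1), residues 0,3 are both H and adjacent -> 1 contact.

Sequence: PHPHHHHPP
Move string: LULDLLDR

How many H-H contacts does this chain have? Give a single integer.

Answer: 1

Derivation:
Positions: [(0, 0), (-1, 0), (-1, 1), (-2, 1), (-2, 0), (-3, 0), (-4, 0), (-4, -1), (-3, -1)]
H-H contact: residue 1 @(-1,0) - residue 4 @(-2, 0)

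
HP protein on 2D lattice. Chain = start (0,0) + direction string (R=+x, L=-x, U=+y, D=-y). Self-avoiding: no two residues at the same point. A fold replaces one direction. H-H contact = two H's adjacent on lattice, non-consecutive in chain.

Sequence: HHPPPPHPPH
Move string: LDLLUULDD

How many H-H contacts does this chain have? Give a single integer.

Answer: 0

Derivation:
Positions: [(0, 0), (-1, 0), (-1, -1), (-2, -1), (-3, -1), (-3, 0), (-3, 1), (-4, 1), (-4, 0), (-4, -1)]
No H-H contacts found.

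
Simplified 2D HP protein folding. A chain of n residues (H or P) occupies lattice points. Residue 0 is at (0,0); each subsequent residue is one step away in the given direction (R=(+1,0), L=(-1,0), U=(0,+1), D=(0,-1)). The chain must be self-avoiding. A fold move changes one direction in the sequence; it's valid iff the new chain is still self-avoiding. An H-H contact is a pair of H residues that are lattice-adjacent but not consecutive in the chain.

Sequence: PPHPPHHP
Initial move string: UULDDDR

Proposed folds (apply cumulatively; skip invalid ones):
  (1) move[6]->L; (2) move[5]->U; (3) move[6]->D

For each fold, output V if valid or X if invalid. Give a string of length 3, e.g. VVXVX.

Answer: VXV

Derivation:
Initial: UULDDDR -> [(0, 0), (0, 1), (0, 2), (-1, 2), (-1, 1), (-1, 0), (-1, -1), (0, -1)]
Fold 1: move[6]->L => UULDDDL VALID
Fold 2: move[5]->U => UULDDUL INVALID (collision), skipped
Fold 3: move[6]->D => UULDDDD VALID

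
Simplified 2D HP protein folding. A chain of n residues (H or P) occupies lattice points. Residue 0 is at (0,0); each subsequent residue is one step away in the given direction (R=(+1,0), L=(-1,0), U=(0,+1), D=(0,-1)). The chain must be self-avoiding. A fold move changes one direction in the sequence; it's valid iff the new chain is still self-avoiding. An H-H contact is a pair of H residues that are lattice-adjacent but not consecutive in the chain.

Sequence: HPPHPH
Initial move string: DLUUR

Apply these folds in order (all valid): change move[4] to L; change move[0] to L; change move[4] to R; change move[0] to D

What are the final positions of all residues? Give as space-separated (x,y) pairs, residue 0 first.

Initial moves: DLUUR
Fold: move[4]->L => DLUUL (positions: [(0, 0), (0, -1), (-1, -1), (-1, 0), (-1, 1), (-2, 1)])
Fold: move[0]->L => LLUUL (positions: [(0, 0), (-1, 0), (-2, 0), (-2, 1), (-2, 2), (-3, 2)])
Fold: move[4]->R => LLUUR (positions: [(0, 0), (-1, 0), (-2, 0), (-2, 1), (-2, 2), (-1, 2)])
Fold: move[0]->D => DLUUR (positions: [(0, 0), (0, -1), (-1, -1), (-1, 0), (-1, 1), (0, 1)])

Answer: (0,0) (0,-1) (-1,-1) (-1,0) (-1,1) (0,1)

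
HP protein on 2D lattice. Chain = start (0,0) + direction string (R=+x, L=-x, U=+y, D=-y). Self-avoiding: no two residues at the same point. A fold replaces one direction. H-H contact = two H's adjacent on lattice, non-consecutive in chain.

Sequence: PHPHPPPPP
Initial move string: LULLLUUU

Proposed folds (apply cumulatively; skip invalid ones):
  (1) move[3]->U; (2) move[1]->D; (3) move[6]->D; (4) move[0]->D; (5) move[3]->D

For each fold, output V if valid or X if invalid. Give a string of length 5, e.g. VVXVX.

Answer: VVXVV

Derivation:
Initial: LULLLUUU -> [(0, 0), (-1, 0), (-1, 1), (-2, 1), (-3, 1), (-4, 1), (-4, 2), (-4, 3), (-4, 4)]
Fold 1: move[3]->U => LULULUUU VALID
Fold 2: move[1]->D => LDLULUUU VALID
Fold 3: move[6]->D => LDLULUDU INVALID (collision), skipped
Fold 4: move[0]->D => DDLULUUU VALID
Fold 5: move[3]->D => DDLDLUUU VALID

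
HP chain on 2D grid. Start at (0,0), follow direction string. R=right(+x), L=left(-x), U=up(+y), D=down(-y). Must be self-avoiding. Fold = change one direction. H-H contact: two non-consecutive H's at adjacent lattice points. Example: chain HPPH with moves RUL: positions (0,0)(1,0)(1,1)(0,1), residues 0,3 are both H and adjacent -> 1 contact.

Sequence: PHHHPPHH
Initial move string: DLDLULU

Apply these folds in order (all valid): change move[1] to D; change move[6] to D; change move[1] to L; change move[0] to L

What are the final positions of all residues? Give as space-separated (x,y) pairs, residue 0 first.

Answer: (0,0) (-1,0) (-2,0) (-2,-1) (-3,-1) (-3,0) (-4,0) (-4,-1)

Derivation:
Initial moves: DLDLULU
Fold: move[1]->D => DDDLULU (positions: [(0, 0), (0, -1), (0, -2), (0, -3), (-1, -3), (-1, -2), (-2, -2), (-2, -1)])
Fold: move[6]->D => DDDLULD (positions: [(0, 0), (0, -1), (0, -2), (0, -3), (-1, -3), (-1, -2), (-2, -2), (-2, -3)])
Fold: move[1]->L => DLDLULD (positions: [(0, 0), (0, -1), (-1, -1), (-1, -2), (-2, -2), (-2, -1), (-3, -1), (-3, -2)])
Fold: move[0]->L => LLDLULD (positions: [(0, 0), (-1, 0), (-2, 0), (-2, -1), (-3, -1), (-3, 0), (-4, 0), (-4, -1)])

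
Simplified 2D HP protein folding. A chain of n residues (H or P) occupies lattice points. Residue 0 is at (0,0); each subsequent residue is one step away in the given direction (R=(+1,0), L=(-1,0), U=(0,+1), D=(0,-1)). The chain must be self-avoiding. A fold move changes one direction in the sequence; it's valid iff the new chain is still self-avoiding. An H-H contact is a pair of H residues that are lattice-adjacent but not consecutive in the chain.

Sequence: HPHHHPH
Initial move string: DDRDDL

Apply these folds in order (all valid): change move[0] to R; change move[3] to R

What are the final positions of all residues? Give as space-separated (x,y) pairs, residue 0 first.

Answer: (0,0) (1,0) (1,-1) (2,-1) (3,-1) (3,-2) (2,-2)

Derivation:
Initial moves: DDRDDL
Fold: move[0]->R => RDRDDL (positions: [(0, 0), (1, 0), (1, -1), (2, -1), (2, -2), (2, -3), (1, -3)])
Fold: move[3]->R => RDRRDL (positions: [(0, 0), (1, 0), (1, -1), (2, -1), (3, -1), (3, -2), (2, -2)])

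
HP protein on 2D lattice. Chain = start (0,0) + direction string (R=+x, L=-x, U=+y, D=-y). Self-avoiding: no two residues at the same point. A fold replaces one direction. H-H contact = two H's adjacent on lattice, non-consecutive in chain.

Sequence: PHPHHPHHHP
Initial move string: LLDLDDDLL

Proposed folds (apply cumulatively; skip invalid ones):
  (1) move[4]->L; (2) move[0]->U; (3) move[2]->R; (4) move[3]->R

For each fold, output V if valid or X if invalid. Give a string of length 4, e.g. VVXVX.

Initial: LLDLDDDLL -> [(0, 0), (-1, 0), (-2, 0), (-2, -1), (-3, -1), (-3, -2), (-3, -3), (-3, -4), (-4, -4), (-5, -4)]
Fold 1: move[4]->L => LLDLLDDLL VALID
Fold 2: move[0]->U => ULDLLDDLL VALID
Fold 3: move[2]->R => ULRLLDDLL INVALID (collision), skipped
Fold 4: move[3]->R => ULDRLDDLL INVALID (collision), skipped

Answer: VVXX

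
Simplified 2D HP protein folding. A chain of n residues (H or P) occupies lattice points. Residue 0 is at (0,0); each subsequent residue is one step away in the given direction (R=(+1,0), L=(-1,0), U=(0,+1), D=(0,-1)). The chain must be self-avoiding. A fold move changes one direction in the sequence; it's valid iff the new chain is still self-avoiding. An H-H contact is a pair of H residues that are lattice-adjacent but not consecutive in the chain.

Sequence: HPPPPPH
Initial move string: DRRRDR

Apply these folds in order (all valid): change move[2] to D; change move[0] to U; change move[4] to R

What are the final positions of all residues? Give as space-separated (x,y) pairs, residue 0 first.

Initial moves: DRRRDR
Fold: move[2]->D => DRDRDR (positions: [(0, 0), (0, -1), (1, -1), (1, -2), (2, -2), (2, -3), (3, -3)])
Fold: move[0]->U => URDRDR (positions: [(0, 0), (0, 1), (1, 1), (1, 0), (2, 0), (2, -1), (3, -1)])
Fold: move[4]->R => URDRRR (positions: [(0, 0), (0, 1), (1, 1), (1, 0), (2, 0), (3, 0), (4, 0)])

Answer: (0,0) (0,1) (1,1) (1,0) (2,0) (3,0) (4,0)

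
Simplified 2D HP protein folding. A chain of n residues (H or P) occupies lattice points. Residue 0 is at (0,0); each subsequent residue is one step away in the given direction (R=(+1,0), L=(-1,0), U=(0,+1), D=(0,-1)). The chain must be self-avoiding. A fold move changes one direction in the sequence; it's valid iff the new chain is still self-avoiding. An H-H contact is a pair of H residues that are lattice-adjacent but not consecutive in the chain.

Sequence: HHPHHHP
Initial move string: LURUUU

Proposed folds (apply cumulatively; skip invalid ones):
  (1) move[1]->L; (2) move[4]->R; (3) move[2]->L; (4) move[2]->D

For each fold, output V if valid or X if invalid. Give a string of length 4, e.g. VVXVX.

Answer: XVVX

Derivation:
Initial: LURUUU -> [(0, 0), (-1, 0), (-1, 1), (0, 1), (0, 2), (0, 3), (0, 4)]
Fold 1: move[1]->L => LLRUUU INVALID (collision), skipped
Fold 2: move[4]->R => LURURU VALID
Fold 3: move[2]->L => LULURU VALID
Fold 4: move[2]->D => LUDURU INVALID (collision), skipped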